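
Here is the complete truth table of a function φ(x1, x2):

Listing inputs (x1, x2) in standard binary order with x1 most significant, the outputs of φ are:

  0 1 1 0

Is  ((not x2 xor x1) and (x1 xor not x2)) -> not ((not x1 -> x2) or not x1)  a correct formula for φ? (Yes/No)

Yes

Check the formula against φ row by row:
  x1=0, x2=0: formula gives 0, φ = 0 ✓
  x1=0, x2=1: formula gives 1, φ = 1 ✓
  x1=1, x2=0: formula gives 1, φ = 1 ✓
  x1=1, x2=1: formula gives 0, φ = 0 ✓
Every row agrees, so the formula is equivalent.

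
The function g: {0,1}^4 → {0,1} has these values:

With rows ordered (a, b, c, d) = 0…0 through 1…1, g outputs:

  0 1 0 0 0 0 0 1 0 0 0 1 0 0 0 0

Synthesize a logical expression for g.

g(a, b, c, d) = ((((a' · b') · c') · d) + (((a' · b) · c) · d)) + (((a · b') · c) · d)

g=1 on 3 inputs: (0,0,0,1), (0,1,1,1), (1,0,1,1). Reading each as a conjunction of literals (¬a·¬b·¬c·d, ¬a·b·c·d, a·¬b·c·d) and taking the OR gives the canonical DNF.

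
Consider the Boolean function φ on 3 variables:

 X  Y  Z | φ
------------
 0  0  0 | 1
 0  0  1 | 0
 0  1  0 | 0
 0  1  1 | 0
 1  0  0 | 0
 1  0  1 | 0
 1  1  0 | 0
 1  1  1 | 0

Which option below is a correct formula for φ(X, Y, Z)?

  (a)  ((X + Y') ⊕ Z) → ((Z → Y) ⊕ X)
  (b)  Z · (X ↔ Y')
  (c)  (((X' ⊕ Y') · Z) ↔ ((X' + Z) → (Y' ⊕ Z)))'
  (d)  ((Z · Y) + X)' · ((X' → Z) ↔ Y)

d

(a): at (0,0,1) it gives 1, but φ = 0 — eliminated.
(b): at (0,0,0) it gives 0, but φ = 1 — eliminated.
(c): at (1,0,0) it gives 1, but φ = 0 — eliminated.
Only (d) survives; checking it on all 8 rows confirms it matches φ.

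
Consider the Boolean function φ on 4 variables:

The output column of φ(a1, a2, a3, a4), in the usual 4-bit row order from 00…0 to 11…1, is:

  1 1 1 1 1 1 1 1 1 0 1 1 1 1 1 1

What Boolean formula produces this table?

Only row (1,0,0,1) gives 0. So φ is 1 everywhere except there — the complement of the minterm a1·¬a2·¬a3·a4.

φ(a1, a2, a3, a4) = ~(((a1 & ~a2) & ~a3) & a4)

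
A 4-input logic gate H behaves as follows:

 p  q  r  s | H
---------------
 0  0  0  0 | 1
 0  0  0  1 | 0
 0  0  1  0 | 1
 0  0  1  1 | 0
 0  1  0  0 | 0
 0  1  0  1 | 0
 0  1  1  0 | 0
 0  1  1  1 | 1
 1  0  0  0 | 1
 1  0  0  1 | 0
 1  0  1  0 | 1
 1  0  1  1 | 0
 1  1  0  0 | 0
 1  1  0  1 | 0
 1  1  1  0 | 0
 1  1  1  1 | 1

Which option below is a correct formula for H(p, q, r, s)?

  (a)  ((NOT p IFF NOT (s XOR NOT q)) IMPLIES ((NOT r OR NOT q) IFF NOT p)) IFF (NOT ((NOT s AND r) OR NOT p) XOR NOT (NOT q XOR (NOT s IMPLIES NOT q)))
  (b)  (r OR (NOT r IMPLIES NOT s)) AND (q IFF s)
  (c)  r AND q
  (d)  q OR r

b

(a) fails at (0,0,0,1): the formula yields 1, H is 0.
(c) fails at (0,0,0,0): the formula yields 0, H is 1.
(d) fails at (0,0,0,0): the formula yields 0, H is 1.
(b) is the remaining candidate, and it agrees with H on all 16 inputs.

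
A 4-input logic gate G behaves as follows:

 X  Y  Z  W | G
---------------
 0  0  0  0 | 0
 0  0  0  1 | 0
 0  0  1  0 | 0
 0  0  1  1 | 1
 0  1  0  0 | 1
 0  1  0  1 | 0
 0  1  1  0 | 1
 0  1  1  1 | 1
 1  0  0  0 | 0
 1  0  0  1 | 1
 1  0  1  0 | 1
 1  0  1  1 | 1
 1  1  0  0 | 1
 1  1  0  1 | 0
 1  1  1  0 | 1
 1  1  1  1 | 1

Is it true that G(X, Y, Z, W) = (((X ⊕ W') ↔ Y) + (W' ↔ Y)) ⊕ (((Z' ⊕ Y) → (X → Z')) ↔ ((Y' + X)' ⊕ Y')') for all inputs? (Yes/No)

No

Test each input against both G and the formula:
  X=0, Y=0, Z=0, W=0: formula gives 0, G = 0 ✓
  X=0, Y=0, Z=0, W=1: formula gives 1, but G = 0 ✗
A single disagreement suffices: at (0,0,0,1) they differ, so the formula does not compute G.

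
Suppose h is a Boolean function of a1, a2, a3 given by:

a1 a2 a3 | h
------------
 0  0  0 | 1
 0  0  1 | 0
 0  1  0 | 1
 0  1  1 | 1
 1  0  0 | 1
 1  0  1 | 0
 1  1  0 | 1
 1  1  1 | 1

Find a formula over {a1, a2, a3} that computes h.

h(a1, a2, a3) = (((a1' · a2') · a3) + ((a1 · a2') · a3))'

The 0-rows are (0,0,1), (1,0,1). Take each as a conjunction (¬a1·¬a2·a3, a1·¬a2·a3), form their disjunction, and complement — that gives a formula that is 1 everywhere h is.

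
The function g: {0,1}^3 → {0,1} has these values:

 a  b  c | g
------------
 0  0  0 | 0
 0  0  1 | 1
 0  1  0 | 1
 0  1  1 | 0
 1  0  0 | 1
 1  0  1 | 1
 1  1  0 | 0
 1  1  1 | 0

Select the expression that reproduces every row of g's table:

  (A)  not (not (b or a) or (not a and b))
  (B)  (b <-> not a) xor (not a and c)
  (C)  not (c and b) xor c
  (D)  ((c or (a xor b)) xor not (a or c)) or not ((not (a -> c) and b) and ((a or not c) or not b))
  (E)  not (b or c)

B

(A) fails at (0,0,1): the formula yields 0, g is 1.
(C) fails at (0,0,0): the formula yields 1, g is 0.
(D) fails at (0,0,0): the formula yields 1, g is 0.
(E) fails at (0,0,0): the formula yields 1, g is 0.
(B) is the remaining candidate, and it agrees with g on all 8 inputs.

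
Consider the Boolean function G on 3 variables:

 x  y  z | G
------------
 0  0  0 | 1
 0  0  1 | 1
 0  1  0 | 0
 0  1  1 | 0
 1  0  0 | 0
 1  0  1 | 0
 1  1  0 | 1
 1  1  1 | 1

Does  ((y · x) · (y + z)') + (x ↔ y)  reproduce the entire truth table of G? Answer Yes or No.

Check the formula against G row by row:
  x=0, y=0, z=0: formula gives 1, G = 1 ✓
  x=0, y=0, z=1: formula gives 1, G = 1 ✓
  x=0, y=1, z=0: formula gives 0, G = 0 ✓
  x=0, y=1, z=1: formula gives 0, G = 0 ✓
  x=1, y=0, z=0: formula gives 0, G = 0 ✓
  … (the remaining 3 rows also agree.)
All 8 rows match — the expression computes G exactly.

Yes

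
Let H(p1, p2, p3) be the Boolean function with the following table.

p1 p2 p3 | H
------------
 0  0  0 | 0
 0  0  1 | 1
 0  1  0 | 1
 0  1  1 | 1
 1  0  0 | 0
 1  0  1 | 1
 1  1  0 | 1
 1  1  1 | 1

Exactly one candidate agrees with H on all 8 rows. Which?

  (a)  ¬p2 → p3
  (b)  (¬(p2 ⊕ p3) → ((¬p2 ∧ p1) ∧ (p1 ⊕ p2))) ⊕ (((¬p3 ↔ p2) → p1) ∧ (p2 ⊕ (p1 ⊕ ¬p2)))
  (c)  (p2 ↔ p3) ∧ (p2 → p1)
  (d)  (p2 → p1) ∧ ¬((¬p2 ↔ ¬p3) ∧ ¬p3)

(b) fails at (0,0,0): the formula yields 1, H is 0.
(c) fails at (0,0,0): the formula yields 1, H is 0.
(d) fails at (0,1,0): the formula yields 0, H is 1.
That leaves (a). Evaluating it on every row reproduces the table of H exactly.

a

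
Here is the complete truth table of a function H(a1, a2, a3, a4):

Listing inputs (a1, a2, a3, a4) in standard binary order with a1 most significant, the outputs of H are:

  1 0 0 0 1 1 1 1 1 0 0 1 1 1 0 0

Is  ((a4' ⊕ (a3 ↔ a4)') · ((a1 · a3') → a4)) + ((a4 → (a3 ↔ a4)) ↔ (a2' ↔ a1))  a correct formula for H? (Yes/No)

Evaluate ((a4' ⊕ (a3 ↔ a4)') · ((a1 · a3') → a4)) + ((a4 → (a3 ↔ a4)) ↔ (a2' ↔ a1)) on each row and compare to H:
  a1=0, a2=0, a3=0, a4=0: formula gives 1, H = 1 ✓
  a1=0, a2=0, a3=0, a4=1: formula gives 1, but H = 0 ✗
Row (0,0,0,1) is a counterexample, so the formula is not equivalent to H.

No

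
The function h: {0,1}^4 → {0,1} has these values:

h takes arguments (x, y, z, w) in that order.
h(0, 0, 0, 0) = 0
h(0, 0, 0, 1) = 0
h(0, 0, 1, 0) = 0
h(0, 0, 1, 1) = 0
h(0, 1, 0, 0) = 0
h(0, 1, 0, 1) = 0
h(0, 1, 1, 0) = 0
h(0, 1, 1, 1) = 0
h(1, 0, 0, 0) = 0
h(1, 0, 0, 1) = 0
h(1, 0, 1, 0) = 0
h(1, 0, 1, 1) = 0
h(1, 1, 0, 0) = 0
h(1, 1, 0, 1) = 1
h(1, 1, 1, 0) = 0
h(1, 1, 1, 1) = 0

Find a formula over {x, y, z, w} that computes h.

h(x, y, z, w) = ((x AND y) AND NOT z) AND w

Only row (1,1,0,1) gives 1. That row's minterm x·y·¬z·w is h directly.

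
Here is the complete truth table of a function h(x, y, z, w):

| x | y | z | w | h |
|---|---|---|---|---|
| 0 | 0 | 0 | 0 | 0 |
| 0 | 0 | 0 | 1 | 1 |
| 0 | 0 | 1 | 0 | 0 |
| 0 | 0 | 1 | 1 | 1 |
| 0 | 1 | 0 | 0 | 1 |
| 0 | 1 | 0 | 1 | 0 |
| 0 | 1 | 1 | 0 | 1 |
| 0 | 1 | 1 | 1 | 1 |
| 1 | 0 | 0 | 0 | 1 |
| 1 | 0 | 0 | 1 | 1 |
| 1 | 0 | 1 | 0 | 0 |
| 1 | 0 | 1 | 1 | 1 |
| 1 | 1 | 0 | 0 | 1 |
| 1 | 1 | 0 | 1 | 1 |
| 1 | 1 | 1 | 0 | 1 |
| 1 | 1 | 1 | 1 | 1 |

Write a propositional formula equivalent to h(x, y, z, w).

The 0-rows are (0,0,0,0), (0,0,1,0), (0,1,0,1), (1,0,1,0). Take each as a conjunction (¬x·¬y·¬z·¬w, ¬x·¬y·z·¬w, ¬x·y·¬z·w, x·¬y·z·¬w), form their disjunction, and complement — that gives a formula that is 1 everywhere h is.

h(x, y, z, w) = ((((((x' · y') · z') · w') + (((x' · y') · z) · w')) + (((x' · y) · z') · w)) + (((x · y') · z) · w'))'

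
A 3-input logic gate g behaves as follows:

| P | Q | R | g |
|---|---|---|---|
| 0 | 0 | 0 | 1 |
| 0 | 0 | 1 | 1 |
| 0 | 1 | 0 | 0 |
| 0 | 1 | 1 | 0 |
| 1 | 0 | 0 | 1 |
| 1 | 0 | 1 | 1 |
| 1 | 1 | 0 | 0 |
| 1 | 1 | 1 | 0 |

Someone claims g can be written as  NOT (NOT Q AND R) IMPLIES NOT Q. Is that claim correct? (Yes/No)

Yes

Test each input against both g and the formula:
  P=0, Q=0, R=0: formula gives 1, g = 1 ✓
  P=0, Q=0, R=1: formula gives 1, g = 1 ✓
  P=0, Q=1, R=0: formula gives 0, g = 0 ✓
  P=0, Q=1, R=1: formula gives 0, g = 0 ✓
  P=1, Q=0, R=0: formula gives 1, g = 1 ✓
  … (the remaining 3 rows also agree.)
All 8 rows match — the expression computes g exactly.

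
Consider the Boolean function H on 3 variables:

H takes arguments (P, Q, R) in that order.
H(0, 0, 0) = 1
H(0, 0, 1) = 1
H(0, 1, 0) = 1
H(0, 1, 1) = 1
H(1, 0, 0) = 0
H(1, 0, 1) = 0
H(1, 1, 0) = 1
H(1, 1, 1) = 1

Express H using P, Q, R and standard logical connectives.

H(P, Q, R) = not (((P and not Q) and not R) or ((P and not Q) and R))

H is 0 on only 2 rows — (1,0,0), (1,0,1). Writing each as a minterm (P·¬Q·¬R, P·¬Q·R) and OR-ing them characterizes exactly where H=0, so H is the negation of that disjunction.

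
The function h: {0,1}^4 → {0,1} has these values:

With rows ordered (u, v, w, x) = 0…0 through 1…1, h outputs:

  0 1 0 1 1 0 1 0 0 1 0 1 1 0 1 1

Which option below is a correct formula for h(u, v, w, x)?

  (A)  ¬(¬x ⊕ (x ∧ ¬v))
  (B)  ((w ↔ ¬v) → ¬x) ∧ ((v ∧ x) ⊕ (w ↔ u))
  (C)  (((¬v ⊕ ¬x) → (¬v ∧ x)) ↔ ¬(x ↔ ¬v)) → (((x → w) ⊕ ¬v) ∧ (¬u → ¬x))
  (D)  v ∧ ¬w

(A): at (0,0,0,1) it gives 0, but h = 1 — eliminated.
(B): at (0,0,0,0) it gives 1, but h = 0 — eliminated.
(D): at (0,0,0,1) it gives 0, but h = 1 — eliminated.
Only (C) survives; checking it on all 16 rows confirms it matches h.

C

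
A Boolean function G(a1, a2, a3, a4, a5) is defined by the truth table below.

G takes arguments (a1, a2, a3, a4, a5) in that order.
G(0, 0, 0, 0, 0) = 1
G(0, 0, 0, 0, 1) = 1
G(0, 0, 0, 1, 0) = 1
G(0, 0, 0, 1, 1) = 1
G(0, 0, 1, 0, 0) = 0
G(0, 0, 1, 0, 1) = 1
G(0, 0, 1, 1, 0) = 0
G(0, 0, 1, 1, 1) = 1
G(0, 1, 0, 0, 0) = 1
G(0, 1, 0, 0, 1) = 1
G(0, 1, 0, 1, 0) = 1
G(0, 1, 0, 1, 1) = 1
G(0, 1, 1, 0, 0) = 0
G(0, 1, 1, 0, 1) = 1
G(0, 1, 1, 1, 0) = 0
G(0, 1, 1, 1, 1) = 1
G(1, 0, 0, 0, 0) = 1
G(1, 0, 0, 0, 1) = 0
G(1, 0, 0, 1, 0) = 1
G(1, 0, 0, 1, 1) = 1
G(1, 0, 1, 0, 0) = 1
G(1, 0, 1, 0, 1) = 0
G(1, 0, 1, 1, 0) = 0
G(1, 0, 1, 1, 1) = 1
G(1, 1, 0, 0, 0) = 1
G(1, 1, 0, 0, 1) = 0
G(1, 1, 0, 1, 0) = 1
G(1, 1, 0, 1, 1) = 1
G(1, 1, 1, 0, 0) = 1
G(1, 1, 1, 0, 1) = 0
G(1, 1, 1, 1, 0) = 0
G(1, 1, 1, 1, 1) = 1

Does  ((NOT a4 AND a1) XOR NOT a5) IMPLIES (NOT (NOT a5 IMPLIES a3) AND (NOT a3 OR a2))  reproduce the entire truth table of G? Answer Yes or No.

Evaluate ((NOT a4 AND a1) XOR NOT a5) IMPLIES (NOT (NOT a5 IMPLIES a3) AND (NOT a3 OR a2)) on each row and compare to G:
  a1=0, a2=0, a3=0, a4=0, a5=0: formula gives 1, G = 1 ✓
  a1=0, a2=0, a3=0, a4=0, a5=1: formula gives 1, G = 1 ✓
  a1=0, a2=0, a3=0, a4=1, a5=0: formula gives 1, G = 1 ✓
  a1=0, a2=0, a3=0, a4=1, a5=1: formula gives 1, G = 1 ✓
  … (the remaining 28 rows also agree.)
Every row agrees, so the formula is equivalent.

Yes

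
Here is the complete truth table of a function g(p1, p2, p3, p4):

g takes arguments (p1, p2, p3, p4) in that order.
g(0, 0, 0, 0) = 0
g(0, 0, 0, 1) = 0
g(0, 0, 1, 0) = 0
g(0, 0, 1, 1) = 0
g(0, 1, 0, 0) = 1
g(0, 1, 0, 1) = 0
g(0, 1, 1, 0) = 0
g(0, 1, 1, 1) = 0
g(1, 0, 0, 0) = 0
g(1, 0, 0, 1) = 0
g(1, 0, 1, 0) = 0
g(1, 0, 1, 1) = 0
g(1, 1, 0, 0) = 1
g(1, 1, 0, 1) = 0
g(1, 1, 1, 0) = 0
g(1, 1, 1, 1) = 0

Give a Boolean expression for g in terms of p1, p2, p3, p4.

g(p1, p2, p3, p4) = (((¬p1 ∧ p2) ∧ ¬p3) ∧ ¬p4) ∨ (((p1 ∧ p2) ∧ ¬p3) ∧ ¬p4)

Collect the rows where g=1 — (0,1,0,0), (1,1,0,0) — and write one minterm per row: ¬p1·p2·¬p3·¬p4, p1·p2·¬p3·¬p4. Their union (logical OR) reproduces the table exactly.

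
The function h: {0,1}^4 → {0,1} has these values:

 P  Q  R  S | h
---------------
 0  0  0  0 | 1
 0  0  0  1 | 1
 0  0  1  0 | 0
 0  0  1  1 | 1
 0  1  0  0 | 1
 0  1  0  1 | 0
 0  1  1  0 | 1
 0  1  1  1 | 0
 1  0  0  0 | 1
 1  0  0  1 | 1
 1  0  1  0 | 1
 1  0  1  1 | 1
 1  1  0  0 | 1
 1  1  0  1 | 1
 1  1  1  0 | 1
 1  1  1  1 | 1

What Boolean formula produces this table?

h(P, Q, R, S) = ~(((((~P & ~Q) & R) & ~S) | (((~P & Q) & ~R) & S)) | (((~P & Q) & R) & S))

The 0-rows are (0,0,1,0), (0,1,0,1), (0,1,1,1). Take each as a conjunction (¬P·¬Q·R·¬S, ¬P·Q·¬R·S, ¬P·Q·R·S), form their disjunction, and complement — that gives a formula that is 1 everywhere h is.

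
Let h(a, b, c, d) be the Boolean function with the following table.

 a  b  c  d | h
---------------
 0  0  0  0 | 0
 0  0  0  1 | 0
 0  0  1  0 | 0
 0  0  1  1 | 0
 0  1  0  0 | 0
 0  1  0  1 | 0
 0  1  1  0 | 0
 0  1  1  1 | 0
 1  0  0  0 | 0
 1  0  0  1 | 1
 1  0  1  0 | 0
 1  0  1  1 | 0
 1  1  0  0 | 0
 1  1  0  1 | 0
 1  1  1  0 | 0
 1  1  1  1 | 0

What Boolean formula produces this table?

h(a, b, c, d) = ((a ∧ ¬b) ∧ ¬c) ∧ d

h is 1 on exactly one input, (1,0,0,1), whose minterm is a·¬b·¬c·d. So h is just that conjunction.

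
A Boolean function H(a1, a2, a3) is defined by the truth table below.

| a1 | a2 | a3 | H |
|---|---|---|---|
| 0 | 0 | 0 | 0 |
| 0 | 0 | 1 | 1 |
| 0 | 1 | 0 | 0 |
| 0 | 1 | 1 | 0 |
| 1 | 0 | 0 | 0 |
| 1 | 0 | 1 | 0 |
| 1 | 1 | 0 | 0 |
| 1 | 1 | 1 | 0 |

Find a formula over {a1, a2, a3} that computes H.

H is 1 on exactly one input, (0,0,1), whose minterm is ¬a1·¬a2·a3. So H is just that conjunction.

H(a1, a2, a3) = (~a1 & ~a2) & a3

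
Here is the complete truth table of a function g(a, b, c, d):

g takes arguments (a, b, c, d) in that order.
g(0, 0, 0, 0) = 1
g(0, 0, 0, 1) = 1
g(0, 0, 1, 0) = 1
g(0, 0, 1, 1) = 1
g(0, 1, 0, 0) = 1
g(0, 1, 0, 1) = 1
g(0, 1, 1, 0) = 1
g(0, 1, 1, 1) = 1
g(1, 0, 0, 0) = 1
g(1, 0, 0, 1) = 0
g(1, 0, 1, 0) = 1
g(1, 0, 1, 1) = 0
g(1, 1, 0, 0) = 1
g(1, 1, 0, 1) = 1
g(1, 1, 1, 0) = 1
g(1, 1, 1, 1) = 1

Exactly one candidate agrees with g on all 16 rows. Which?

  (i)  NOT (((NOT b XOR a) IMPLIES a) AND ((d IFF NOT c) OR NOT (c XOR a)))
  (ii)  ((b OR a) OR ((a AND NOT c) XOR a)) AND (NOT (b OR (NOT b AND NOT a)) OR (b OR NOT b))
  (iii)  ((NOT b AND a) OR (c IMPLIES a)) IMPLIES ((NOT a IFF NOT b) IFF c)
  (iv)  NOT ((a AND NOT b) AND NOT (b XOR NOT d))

iv

(i): at (0,1,0,0) it gives 0, but g = 1 — eliminated.
(ii): at (0,0,0,0) it gives 0, but g = 1 — eliminated.
(iii): at (0,0,0,0) it gives 0, but g = 1 — eliminated.
(iv) is the remaining candidate, and it agrees with g on all 16 inputs.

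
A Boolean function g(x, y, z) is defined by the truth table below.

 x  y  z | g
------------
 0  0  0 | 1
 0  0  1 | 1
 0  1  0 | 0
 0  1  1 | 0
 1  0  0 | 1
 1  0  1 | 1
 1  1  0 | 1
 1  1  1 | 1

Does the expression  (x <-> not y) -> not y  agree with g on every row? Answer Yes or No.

Check the formula against g row by row:
  x=0, y=0, z=0: formula gives 1, g = 1 ✓
  x=0, y=0, z=1: formula gives 1, g = 1 ✓
  x=0, y=1, z=0: formula gives 0, g = 0 ✓
  x=0, y=1, z=1: formula gives 0, g = 0 ✓
  x=1, y=0, z=0: formula gives 1, g = 1 ✓
  … (the remaining 3 rows also agree.)
No disagreement on any input; they are logically equivalent.

Yes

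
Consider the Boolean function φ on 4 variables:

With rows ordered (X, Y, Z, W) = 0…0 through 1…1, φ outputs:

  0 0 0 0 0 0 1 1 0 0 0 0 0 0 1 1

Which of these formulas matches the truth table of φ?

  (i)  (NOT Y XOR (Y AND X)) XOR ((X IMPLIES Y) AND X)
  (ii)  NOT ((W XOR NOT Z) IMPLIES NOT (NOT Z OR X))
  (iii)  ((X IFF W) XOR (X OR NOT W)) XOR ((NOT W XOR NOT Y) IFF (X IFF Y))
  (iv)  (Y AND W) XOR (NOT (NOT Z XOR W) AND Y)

iv

(i): at (0,0,0,0) it gives 1, but φ = 0 — eliminated.
(ii): at (0,0,0,0) it gives 1, but φ = 0 — eliminated.
(iii): at (0,0,0,1) it gives 1, but φ = 0 — eliminated.
(iv) is the remaining candidate, and it agrees with φ on all 16 inputs.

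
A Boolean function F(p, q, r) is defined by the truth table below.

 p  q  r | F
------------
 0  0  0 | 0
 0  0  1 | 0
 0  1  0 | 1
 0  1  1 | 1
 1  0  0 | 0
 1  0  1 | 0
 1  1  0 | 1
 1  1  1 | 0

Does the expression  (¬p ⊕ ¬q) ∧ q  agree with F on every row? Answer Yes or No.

Test each input against both F and the formula:
  p=0, q=0, r=0: formula gives 0, F = 0 ✓
  p=0, q=0, r=1: formula gives 0, F = 0 ✓
  p=0, q=1, r=0: formula gives 1, F = 1 ✓
  p=0, q=1, r=1: formula gives 1, F = 1 ✓
  p=1, q=0, r=0: formula gives 0, F = 0 ✓
  …
  p=1, q=1, r=0: formula gives 0, but F = 1 ✗
Since they disagree at (1,1,0), the expression is not a correct formula for F.

No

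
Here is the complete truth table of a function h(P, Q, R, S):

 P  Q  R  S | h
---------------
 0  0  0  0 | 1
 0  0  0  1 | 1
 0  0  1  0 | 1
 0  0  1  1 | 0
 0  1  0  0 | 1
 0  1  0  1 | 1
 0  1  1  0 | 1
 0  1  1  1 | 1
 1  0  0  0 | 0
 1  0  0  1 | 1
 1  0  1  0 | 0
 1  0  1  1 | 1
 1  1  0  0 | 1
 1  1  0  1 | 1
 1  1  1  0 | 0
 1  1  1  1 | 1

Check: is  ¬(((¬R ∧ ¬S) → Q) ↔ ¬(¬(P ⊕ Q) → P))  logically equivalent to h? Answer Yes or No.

Evaluate ¬(((¬R ∧ ¬S) → Q) ↔ ¬(¬(P ⊕ Q) → P)) on each row and compare to h:
  P=0, Q=0, R=0, S=0: formula gives 1, h = 1 ✓
  P=0, Q=0, R=0, S=1: formula gives 0, but h = 1 ✗
Since they disagree at (0,0,0,1), the expression is not a correct formula for h.

No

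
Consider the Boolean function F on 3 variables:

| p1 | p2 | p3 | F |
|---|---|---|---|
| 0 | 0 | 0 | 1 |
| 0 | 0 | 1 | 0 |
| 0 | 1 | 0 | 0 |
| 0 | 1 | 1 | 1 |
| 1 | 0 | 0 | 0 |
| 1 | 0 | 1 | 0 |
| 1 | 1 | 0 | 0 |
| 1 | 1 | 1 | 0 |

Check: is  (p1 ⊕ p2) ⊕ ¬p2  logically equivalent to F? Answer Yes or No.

Evaluate (p1 ⊕ p2) ⊕ ¬p2 on each row and compare to F:
  p1=0, p2=0, p3=0: formula gives 1, F = 1 ✓
  p1=0, p2=0, p3=1: formula gives 1, but F = 0 ✗
Row (0,0,1) is a counterexample, so the formula is not equivalent to F.

No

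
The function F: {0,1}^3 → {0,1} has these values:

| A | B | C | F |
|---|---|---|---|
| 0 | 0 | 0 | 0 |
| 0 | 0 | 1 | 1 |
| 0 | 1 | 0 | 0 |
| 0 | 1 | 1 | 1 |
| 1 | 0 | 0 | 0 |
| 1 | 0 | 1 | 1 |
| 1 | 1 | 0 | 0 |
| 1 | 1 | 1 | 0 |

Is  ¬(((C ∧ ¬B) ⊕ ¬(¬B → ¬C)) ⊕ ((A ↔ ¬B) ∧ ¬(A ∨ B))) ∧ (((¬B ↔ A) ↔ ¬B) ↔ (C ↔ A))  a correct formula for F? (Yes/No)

No

Check the formula against F row by row:
  A=0, B=0, C=0: formula gives 0, F = 0 ✓
  A=0, B=0, C=1: formula gives 1, F = 1 ✓
  A=0, B=1, C=0: formula gives 0, F = 0 ✓
  A=0, B=1, C=1: formula gives 1, F = 1 ✓
  A=1, B=0, C=0: formula gives 0, F = 0 ✓
  …
  A=1, B=1, C=1: formula gives 1, but F = 0 ✗
Row (1,1,1) is a counterexample, so the formula is not equivalent to F.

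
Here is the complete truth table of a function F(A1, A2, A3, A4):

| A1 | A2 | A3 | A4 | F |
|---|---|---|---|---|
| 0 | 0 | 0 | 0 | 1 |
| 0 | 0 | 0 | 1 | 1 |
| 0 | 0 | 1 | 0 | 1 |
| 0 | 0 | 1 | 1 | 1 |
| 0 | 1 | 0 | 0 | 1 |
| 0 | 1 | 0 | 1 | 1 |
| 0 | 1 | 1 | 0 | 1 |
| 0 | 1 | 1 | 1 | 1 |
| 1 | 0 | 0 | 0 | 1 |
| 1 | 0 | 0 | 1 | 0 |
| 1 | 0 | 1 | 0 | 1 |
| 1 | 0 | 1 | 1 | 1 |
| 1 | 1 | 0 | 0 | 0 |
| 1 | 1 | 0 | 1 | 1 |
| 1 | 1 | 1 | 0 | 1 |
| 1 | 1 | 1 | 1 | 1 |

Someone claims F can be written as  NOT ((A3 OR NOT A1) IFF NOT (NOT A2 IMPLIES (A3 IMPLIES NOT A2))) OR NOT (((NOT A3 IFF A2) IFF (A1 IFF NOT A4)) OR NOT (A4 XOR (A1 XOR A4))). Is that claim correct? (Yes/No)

Yes

Check the formula against F row by row:
  A1=0, A2=0, A3=0, A4=0: formula gives 1, F = 1 ✓
  A1=0, A2=0, A3=0, A4=1: formula gives 1, F = 1 ✓
  A1=0, A2=0, A3=1, A4=0: formula gives 1, F = 1 ✓
  A1=0, A2=0, A3=1, A4=1: formula gives 1, F = 1 ✓
  … (the remaining 12 rows also agree.)
All 16 rows match — the expression computes F exactly.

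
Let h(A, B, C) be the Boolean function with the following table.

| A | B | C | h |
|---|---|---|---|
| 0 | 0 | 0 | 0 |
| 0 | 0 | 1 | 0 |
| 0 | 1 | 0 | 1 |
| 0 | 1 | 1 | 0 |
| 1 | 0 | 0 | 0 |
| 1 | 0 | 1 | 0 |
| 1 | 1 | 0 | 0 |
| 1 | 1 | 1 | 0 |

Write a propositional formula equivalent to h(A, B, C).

Only row (0,1,0) gives 1. That row's minterm ¬A·B·¬C is h directly.

h(A, B, C) = (~A & B) & ~C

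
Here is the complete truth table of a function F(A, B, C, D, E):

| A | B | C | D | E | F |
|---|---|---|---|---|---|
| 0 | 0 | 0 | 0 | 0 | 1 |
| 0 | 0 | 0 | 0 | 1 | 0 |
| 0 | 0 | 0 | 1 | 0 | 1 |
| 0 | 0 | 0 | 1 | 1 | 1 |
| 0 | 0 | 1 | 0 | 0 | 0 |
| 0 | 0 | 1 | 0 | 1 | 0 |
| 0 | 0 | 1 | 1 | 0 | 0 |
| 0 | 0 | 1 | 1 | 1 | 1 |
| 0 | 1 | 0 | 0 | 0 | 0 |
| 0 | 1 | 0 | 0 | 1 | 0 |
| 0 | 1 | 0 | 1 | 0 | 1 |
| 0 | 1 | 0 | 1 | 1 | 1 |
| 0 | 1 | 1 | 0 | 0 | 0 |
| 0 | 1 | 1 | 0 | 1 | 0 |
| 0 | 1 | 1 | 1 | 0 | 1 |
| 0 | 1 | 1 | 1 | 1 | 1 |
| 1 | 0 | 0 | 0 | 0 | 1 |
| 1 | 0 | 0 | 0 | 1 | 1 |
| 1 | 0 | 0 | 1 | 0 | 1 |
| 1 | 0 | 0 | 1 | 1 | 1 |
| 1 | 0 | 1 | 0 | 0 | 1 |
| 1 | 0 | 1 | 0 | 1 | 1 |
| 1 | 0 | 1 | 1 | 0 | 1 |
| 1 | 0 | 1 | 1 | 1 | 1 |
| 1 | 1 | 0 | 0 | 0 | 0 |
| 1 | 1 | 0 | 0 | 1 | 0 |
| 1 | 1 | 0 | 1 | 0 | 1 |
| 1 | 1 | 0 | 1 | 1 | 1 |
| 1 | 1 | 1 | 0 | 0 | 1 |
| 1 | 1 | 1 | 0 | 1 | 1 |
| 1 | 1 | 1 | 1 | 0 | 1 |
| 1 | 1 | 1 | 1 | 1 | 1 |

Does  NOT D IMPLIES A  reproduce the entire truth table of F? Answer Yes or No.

No

Check the formula against F row by row:
  A=0, B=0, C=0, D=0, E=0: formula gives 0, but F = 1 ✗
A single disagreement suffices: at (0,0,0,0,0) they differ, so the formula does not compute F.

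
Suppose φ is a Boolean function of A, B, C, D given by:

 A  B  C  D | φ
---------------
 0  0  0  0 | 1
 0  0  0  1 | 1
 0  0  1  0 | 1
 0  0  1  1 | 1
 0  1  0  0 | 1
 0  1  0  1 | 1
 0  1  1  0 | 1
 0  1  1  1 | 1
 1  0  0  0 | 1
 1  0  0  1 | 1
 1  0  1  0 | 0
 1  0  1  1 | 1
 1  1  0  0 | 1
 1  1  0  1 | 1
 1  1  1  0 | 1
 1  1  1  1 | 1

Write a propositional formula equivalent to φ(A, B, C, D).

φ(A, B, C, D) = (((A · B') · C) · D')'

φ is 0 on exactly one input, (1,0,1,0), whose minterm is A·¬B·C·¬D. So φ is the negation of that single conjunction.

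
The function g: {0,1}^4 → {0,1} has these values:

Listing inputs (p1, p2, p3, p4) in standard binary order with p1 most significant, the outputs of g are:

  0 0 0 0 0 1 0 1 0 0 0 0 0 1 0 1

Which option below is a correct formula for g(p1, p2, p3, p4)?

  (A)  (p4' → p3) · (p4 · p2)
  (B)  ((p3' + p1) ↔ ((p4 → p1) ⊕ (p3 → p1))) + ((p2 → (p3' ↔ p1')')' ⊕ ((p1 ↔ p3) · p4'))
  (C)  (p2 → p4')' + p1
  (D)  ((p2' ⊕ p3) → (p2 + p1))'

A

(B) fails at (0,0,0,0): the formula yields 1, g is 0.
(C) fails at (1,0,0,0): the formula yields 1, g is 0.
(D) fails at (0,0,0,0): the formula yields 1, g is 0.
That leaves (A). Evaluating it on every row reproduces the table of g exactly.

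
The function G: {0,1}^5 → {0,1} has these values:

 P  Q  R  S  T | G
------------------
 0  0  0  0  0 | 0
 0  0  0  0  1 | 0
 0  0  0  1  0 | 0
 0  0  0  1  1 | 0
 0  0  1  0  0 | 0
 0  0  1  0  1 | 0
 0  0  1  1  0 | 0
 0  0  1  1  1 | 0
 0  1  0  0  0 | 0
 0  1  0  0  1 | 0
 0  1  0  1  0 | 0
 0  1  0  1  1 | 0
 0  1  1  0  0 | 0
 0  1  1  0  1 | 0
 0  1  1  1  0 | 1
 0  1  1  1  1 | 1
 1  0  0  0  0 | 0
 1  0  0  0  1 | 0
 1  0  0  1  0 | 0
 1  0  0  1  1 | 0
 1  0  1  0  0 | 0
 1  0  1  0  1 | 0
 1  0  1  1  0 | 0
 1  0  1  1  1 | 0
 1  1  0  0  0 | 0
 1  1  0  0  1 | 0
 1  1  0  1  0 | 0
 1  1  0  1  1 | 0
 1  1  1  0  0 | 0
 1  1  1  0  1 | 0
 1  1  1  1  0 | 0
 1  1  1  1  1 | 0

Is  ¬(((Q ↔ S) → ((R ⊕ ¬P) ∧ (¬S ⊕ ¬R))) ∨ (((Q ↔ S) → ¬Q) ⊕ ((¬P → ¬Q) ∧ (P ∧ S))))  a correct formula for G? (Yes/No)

Check the formula against G row by row:
  P=0, Q=0, R=0, S=0, T=0: formula gives 0, G = 0 ✓
  P=0, Q=0, R=0, S=0, T=1: formula gives 0, G = 0 ✓
  P=0, Q=0, R=0, S=1, T=0: formula gives 0, G = 0 ✓
  P=0, Q=0, R=0, S=1, T=1: formula gives 0, G = 0 ✓
  …and likewise for the remaining 28 rows.
Every row agrees, so the formula is equivalent.

Yes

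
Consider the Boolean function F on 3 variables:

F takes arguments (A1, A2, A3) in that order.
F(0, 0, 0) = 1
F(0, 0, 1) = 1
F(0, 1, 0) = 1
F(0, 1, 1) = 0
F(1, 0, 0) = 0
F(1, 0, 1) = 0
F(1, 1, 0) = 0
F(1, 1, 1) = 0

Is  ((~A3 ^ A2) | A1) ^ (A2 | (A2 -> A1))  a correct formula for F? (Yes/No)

Check the formula against F row by row:
  A1=0, A2=0, A3=0: formula gives 0, but F = 1 ✗
Since they disagree at (0,0,0), the expression is not a correct formula for F.

No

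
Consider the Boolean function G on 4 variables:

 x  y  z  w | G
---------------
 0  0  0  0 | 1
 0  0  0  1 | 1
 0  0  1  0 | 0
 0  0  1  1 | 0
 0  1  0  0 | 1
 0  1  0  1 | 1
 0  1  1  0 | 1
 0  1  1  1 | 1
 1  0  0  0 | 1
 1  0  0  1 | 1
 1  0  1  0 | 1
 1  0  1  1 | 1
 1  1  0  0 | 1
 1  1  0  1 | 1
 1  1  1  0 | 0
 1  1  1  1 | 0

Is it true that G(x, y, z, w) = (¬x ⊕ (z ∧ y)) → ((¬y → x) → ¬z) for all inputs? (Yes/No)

No

Evaluate (¬x ⊕ (z ∧ y)) → ((¬y → x) → ¬z) on each row and compare to G:
  x=0, y=0, z=0, w=0: formula gives 1, G = 1 ✓
  x=0, y=0, z=0, w=1: formula gives 1, G = 1 ✓
  x=0, y=0, z=1, w=0: formula gives 1, but G = 0 ✗
Since they disagree at (0,0,1,0), the expression is not a correct formula for G.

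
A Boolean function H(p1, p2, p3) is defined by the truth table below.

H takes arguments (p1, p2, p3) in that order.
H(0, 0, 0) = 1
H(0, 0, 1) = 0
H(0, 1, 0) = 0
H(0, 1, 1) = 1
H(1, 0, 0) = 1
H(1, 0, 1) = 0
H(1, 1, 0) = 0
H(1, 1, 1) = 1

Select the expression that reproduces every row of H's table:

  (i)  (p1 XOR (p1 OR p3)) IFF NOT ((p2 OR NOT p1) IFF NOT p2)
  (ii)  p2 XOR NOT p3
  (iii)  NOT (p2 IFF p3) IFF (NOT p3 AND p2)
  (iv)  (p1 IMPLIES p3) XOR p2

(i): at (1,0,0) it gives 0, but H = 1 — eliminated.
(iii): at (0,1,0) it gives 1, but H = 0 — eliminated.
(iv): at (0,0,1) it gives 1, but H = 0 — eliminated.
That leaves (ii). Evaluating it on every row reproduces the table of H exactly.

ii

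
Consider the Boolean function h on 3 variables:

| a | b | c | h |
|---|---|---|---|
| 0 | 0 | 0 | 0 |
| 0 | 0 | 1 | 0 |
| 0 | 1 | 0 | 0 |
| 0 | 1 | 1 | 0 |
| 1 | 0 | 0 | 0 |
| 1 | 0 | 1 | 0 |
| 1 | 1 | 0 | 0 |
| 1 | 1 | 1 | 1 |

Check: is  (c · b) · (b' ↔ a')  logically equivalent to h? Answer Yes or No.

Check the formula against h row by row:
  a=0, b=0, c=0: formula gives 0, h = 0 ✓
  a=0, b=0, c=1: formula gives 0, h = 0 ✓
  a=0, b=1, c=0: formula gives 0, h = 0 ✓
  a=0, b=1, c=1: formula gives 0, h = 0 ✓
  a=1, b=0, c=0: formula gives 0, h = 0 ✓
  … (the remaining 3 rows also agree.)
Every row agrees, so the formula is equivalent.

Yes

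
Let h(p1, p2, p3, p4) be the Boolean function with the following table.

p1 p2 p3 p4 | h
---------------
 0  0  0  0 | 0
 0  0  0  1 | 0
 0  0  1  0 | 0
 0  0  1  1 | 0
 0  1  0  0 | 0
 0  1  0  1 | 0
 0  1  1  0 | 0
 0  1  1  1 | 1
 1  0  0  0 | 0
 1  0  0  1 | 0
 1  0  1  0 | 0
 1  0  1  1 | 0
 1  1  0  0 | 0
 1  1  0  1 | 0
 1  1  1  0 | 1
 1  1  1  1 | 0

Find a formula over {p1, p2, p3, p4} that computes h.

h(p1, p2, p3, p4) = (((NOT p1 AND p2) AND p3) AND p4) OR (((p1 AND p2) AND p3) AND NOT p4)

The 1-rows are (0,1,1,1), (1,1,1,0). Each contributes one minterm — ¬p1·p2·p3·p4; p1·p2·p3·¬p4 — and their disjunction is a sum-of-products form of h.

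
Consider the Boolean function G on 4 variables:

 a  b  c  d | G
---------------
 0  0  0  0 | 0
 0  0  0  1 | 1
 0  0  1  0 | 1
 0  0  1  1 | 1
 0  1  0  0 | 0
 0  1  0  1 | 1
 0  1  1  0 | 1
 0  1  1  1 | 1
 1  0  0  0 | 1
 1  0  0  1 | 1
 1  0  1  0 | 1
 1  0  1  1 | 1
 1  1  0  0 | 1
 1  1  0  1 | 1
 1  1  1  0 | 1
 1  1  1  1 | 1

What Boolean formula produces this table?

The 0-rows are (0,0,0,0), (0,1,0,0). Take each as a conjunction (¬a·¬b·¬c·¬d, ¬a·b·¬c·¬d), form their disjunction, and complement — that gives a formula that is 1 everywhere G is.

G(a, b, c, d) = NOT ((((NOT a AND NOT b) AND NOT c) AND NOT d) OR (((NOT a AND b) AND NOT c) AND NOT d))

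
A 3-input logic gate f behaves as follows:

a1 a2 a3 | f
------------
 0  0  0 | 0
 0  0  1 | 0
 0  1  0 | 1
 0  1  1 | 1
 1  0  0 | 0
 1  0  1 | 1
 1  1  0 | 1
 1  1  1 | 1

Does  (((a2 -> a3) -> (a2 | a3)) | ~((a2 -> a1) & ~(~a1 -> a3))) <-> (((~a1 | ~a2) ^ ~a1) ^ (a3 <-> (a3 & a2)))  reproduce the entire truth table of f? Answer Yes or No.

Check the formula against f row by row:
  a1=0, a2=0, a3=0: formula gives 0, f = 0 ✓
  a1=0, a2=0, a3=1: formula gives 0, f = 0 ✓
  a1=0, a2=1, a3=0: formula gives 1, f = 1 ✓
  a1=0, a2=1, a3=1: formula gives 1, f = 1 ✓
  a1=1, a2=0, a3=0: formula gives 0, f = 0 ✓
  …and likewise for the remaining 3 rows.
All 8 rows match — the expression computes f exactly.

Yes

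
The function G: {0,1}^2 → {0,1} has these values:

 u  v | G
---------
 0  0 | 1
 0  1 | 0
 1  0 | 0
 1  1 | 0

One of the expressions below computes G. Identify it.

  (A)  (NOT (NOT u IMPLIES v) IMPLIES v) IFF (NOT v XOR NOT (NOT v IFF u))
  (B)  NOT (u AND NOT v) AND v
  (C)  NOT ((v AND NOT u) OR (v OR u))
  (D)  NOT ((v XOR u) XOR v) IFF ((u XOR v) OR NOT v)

(A) disagrees with G on (1,0) (formula → 1, table → 0); rule it out.
(B) disagrees with G on (0,0) (formula → 0, table → 1); rule it out.
(D) disagrees with G on (0,1) (formula → 1, table → 0); rule it out.
(C) is the remaining candidate, and it agrees with G on all 4 inputs.

C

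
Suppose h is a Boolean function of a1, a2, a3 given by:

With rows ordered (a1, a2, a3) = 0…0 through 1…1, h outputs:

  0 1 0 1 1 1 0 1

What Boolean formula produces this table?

h is 0 on only 3 rows — (0,0,0), (0,1,0), (1,1,0). Writing each as a minterm (¬a1·¬a2·¬a3, ¬a1·a2·¬a3, a1·a2·¬a3) and OR-ing them characterizes exactly where h=0, so h is the negation of that disjunction.

h(a1, a2, a3) = not ((((not a1 and not a2) and not a3) or ((not a1 and a2) and not a3)) or ((a1 and a2) and not a3))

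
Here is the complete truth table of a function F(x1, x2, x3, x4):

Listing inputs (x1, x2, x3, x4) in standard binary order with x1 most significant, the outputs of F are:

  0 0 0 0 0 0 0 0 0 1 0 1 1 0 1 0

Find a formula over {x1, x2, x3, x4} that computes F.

The 1-rows are (1,0,0,1), (1,0,1,1), (1,1,0,0), (1,1,1,0). Each contributes one minterm — x1·¬x2·¬x3·x4; x1·¬x2·x3·x4; x1·x2·¬x3·¬x4; x1·x2·x3·¬x4 — and their disjunction is a sum-of-products form of F.

F(x1, x2, x3, x4) = (((((x1 AND NOT x2) AND NOT x3) AND x4) OR (((x1 AND NOT x2) AND x3) AND x4)) OR (((x1 AND x2) AND NOT x3) AND NOT x4)) OR (((x1 AND x2) AND x3) AND NOT x4)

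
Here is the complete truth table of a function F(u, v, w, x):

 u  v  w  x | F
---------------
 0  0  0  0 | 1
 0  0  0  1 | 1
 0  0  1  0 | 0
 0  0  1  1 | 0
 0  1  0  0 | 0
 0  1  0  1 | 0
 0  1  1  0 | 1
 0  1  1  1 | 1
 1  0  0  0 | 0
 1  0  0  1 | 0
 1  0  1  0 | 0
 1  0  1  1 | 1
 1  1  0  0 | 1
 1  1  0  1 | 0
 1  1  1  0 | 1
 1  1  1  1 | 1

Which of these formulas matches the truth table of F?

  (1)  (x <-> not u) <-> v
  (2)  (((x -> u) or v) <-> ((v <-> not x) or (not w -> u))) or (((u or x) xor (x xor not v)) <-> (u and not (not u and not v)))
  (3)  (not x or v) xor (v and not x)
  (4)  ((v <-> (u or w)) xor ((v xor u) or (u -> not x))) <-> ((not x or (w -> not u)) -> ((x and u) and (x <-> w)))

(1) disagrees with F on (0,0,0,1) (formula → 0, table → 1); rule it out.
(2) disagrees with F on (0,0,0,0) (formula → 0, table → 1); rule it out.
(3) disagrees with F on (0,0,0,1) (formula → 0, table → 1); rule it out.
(4) is the remaining candidate, and it agrees with F on all 16 inputs.

4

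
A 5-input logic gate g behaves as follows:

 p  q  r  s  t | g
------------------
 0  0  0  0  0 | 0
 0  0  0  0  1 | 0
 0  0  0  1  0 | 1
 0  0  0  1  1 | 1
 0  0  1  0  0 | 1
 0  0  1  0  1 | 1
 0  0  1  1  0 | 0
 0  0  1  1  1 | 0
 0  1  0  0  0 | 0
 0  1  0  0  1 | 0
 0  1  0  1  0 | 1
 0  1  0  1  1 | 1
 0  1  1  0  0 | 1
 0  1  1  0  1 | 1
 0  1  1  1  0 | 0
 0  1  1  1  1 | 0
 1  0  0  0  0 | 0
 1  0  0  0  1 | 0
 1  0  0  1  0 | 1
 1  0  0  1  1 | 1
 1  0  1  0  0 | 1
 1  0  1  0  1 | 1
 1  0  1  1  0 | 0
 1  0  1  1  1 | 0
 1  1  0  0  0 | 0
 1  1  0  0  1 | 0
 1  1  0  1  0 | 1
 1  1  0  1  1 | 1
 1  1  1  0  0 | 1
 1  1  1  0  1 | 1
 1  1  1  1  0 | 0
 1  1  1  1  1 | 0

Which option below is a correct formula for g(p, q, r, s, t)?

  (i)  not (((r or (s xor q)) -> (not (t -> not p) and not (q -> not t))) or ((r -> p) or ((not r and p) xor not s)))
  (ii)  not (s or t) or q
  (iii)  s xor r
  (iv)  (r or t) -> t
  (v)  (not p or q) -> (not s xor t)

(i) disagrees with g on (0,0,0,1,0) (formula → 0, table → 1); rule it out.
(ii) disagrees with g on (0,0,0,0,0) (formula → 1, table → 0); rule it out.
(iv) disagrees with g on (0,0,0,0,0) (formula → 1, table → 0); rule it out.
(v) disagrees with g on (0,0,0,0,0) (formula → 1, table → 0); rule it out.
That leaves (iii). Evaluating it on every row reproduces the table of g exactly.

iii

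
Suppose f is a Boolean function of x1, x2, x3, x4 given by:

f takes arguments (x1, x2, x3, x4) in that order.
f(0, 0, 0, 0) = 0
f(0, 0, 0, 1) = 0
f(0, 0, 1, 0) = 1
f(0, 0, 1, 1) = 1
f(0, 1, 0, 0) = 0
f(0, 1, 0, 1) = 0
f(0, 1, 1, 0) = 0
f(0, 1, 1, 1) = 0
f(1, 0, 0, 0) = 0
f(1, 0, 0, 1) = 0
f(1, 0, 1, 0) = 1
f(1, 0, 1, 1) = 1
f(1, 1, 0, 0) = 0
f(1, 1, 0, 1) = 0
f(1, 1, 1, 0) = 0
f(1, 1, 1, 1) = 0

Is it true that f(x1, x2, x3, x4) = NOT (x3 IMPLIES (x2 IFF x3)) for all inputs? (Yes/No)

Check the formula against f row by row:
  x1=0, x2=0, x3=0, x4=0: formula gives 0, f = 0 ✓
  x1=0, x2=0, x3=0, x4=1: formula gives 0, f = 0 ✓
  x1=0, x2=0, x3=1, x4=0: formula gives 1, f = 1 ✓
  x1=0, x2=0, x3=1, x4=1: formula gives 1, f = 1 ✓
  …and likewise for the remaining 12 rows.
No disagreement on any input; they are logically equivalent.

Yes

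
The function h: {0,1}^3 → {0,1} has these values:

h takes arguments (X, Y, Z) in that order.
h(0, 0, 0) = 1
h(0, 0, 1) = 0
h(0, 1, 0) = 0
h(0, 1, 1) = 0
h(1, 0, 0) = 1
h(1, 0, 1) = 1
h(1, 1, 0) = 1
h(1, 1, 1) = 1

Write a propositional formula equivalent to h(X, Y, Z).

There are just 3 zero rows: (0,0,1), (0,1,0), (0,1,1). Their minterms are ¬X·¬Y·Z, ¬X·Y·¬Z, ¬X·Y·Z; the OR of those covers precisely the 0-outputs, and negating it yields h.

h(X, Y, Z) = ~((((~X & ~Y) & Z) | ((~X & Y) & ~Z)) | ((~X & Y) & Z))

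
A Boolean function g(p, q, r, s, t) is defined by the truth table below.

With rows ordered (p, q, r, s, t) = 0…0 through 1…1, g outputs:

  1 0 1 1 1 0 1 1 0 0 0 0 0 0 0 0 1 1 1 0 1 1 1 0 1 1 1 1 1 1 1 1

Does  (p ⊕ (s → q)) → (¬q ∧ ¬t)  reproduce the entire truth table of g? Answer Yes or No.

Yes

Evaluate (p ⊕ (s → q)) → (¬q ∧ ¬t) on each row and compare to g:
  p=0, q=0, r=0, s=0, t=0: formula gives 1, g = 1 ✓
  p=0, q=0, r=0, s=0, t=1: formula gives 0, g = 0 ✓
  p=0, q=0, r=0, s=1, t=0: formula gives 1, g = 1 ✓
  p=0, q=0, r=0, s=1, t=1: formula gives 1, g = 1 ✓
  …and likewise for the remaining 28 rows.
All 32 rows match — the expression computes g exactly.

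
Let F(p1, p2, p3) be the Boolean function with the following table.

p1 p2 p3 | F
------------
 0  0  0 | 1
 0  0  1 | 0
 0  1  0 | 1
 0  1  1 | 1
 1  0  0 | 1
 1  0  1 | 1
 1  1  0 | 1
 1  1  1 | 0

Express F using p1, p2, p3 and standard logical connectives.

F(p1, p2, p3) = (((p1' · p2') · p3) + ((p1 · p2) · p3))'

There are just 2 zero rows: (0,0,1), (1,1,1). Their minterms are ¬p1·¬p2·p3, p1·p2·p3; the OR of those covers precisely the 0-outputs, and negating it yields F.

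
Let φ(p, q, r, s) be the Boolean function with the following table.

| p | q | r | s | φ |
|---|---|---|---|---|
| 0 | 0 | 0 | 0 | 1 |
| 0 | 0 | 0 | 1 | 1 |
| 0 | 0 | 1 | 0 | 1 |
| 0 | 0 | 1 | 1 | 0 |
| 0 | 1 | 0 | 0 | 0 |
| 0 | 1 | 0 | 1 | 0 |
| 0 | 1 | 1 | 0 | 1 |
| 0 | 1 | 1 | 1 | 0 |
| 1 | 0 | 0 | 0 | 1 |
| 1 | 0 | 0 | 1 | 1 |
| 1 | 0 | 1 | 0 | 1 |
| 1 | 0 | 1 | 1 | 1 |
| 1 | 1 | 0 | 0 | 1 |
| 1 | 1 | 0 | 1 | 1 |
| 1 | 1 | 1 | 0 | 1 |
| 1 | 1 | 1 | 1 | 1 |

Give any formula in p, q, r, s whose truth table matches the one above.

φ is 0 on only 4 rows — (0,0,1,1), (0,1,0,0), (0,1,0,1), (0,1,1,1). Writing each as a minterm (¬p·¬q·r·s, ¬p·q·¬r·¬s, ¬p·q·¬r·s, ¬p·q·r·s) and OR-ing them characterizes exactly where φ=0, so φ is the negation of that disjunction.

φ(p, q, r, s) = NOT ((((((NOT p AND NOT q) AND r) AND s) OR (((NOT p AND q) AND NOT r) AND NOT s)) OR (((NOT p AND q) AND NOT r) AND s)) OR (((NOT p AND q) AND r) AND s))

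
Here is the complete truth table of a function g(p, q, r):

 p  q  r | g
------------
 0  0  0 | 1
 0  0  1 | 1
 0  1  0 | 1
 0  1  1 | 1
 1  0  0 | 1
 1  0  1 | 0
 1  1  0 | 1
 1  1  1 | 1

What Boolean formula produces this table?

g(p, q, r) = ((p · q') · r)'

g is 0 on exactly one input, (1,0,1), whose minterm is p·¬q·r. So g is the negation of that single conjunction.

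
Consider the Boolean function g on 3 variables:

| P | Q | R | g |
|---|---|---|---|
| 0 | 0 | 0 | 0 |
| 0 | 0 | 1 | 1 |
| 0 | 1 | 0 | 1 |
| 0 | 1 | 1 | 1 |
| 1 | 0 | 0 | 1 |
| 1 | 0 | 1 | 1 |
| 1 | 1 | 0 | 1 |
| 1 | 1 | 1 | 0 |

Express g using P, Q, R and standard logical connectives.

There are just 2 zero rows: (0,0,0), (1,1,1). Their minterms are ¬P·¬Q·¬R, P·Q·R; the OR of those covers precisely the 0-outputs, and negating it yields g.

g(P, Q, R) = (((P' · Q') · R') + ((P · Q) · R))'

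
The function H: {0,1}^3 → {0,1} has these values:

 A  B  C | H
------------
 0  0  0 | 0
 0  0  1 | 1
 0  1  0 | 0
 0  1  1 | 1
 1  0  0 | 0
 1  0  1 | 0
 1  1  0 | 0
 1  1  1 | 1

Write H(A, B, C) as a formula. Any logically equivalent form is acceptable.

H(A, B, C) = (((~A & ~B) & C) | ((~A & B) & C)) | ((A & B) & C)

The 1-rows are (0,0,1), (0,1,1), (1,1,1). Each contributes one minterm — ¬A·¬B·C; ¬A·B·C; A·B·C — and their disjunction is a sum-of-products form of H.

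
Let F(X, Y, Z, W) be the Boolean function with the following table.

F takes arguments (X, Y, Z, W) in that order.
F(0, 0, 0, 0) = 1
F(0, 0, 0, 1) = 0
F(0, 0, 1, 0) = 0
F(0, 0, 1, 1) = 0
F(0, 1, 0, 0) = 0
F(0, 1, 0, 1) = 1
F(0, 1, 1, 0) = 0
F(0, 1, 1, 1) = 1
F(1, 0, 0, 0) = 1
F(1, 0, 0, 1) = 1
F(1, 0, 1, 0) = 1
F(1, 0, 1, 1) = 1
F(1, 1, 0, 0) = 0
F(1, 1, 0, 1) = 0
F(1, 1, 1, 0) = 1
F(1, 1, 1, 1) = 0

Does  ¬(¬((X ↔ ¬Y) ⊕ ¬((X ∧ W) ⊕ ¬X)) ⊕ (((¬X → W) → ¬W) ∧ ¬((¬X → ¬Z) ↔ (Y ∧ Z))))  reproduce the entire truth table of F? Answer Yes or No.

Yes

Evaluate ¬(¬((X ↔ ¬Y) ⊕ ¬((X ∧ W) ⊕ ¬X)) ⊕ (((¬X → W) → ¬W) ∧ ¬((¬X → ¬Z) ↔ (Y ∧ Z)))) on each row and compare to F:
  X=0, Y=0, Z=0, W=0: formula gives 1, F = 1 ✓
  X=0, Y=0, Z=0, W=1: formula gives 0, F = 0 ✓
  X=0, Y=0, Z=1, W=0: formula gives 0, F = 0 ✓
  X=0, Y=0, Z=1, W=1: formula gives 0, F = 0 ✓
  …and likewise for the remaining 12 rows.
All 16 rows match — the expression computes F exactly.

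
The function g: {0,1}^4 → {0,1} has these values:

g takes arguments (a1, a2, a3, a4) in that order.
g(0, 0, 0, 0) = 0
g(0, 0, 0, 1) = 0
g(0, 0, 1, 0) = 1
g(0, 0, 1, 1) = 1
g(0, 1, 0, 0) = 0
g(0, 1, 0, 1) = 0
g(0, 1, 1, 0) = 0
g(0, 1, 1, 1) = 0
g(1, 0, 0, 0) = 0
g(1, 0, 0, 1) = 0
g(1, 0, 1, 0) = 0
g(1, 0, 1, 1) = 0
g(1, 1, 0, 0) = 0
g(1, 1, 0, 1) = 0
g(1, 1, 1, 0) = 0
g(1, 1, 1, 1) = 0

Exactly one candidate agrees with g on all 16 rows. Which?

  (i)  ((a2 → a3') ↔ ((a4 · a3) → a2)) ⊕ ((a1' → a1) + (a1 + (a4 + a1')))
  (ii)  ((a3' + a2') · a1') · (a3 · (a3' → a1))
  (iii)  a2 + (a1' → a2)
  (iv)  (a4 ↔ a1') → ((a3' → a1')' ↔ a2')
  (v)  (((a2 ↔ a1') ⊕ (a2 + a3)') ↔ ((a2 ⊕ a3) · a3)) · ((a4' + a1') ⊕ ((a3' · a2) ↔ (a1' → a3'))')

(i) fails at (0,0,1,0): the formula yields 0, g is 1.
(iii) fails at (0,0,1,0): the formula yields 0, g is 1.
(iv) fails at (0,0,0,0): the formula yields 1, g is 0.
(v) fails at (0,0,1,0): the formula yields 0, g is 1.
(ii) is the remaining candidate, and it agrees with g on all 16 inputs.

ii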